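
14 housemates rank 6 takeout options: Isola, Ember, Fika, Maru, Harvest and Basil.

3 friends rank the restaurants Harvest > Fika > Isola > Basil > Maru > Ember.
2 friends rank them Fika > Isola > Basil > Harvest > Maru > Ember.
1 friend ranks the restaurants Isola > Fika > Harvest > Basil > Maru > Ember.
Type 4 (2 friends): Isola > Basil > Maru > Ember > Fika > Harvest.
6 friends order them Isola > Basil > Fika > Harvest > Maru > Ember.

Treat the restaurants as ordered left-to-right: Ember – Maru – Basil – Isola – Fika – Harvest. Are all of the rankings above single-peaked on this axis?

Axis positions: Ember=1, Maru=2, Basil=3, Isola=4, Fika=5, Harvest=6.
Type 1 (peak Harvest at position 6): ranking walks positions 6-5-4-3-2-1, expanding outward from the peak — single-peaked.
Type 2 (peak Fika at position 5): ranking walks positions 5-4-3-6-2-1, expanding outward from the peak — single-peaked.
Type 3 (peak Isola at position 4): ranking walks positions 4-5-6-3-2-1, expanding outward from the peak — single-peaked.
Type 4 (peak Isola at position 4): ranking walks positions 4-3-2-1-5-6, expanding outward from the peak — single-peaked.
Type 5 (peak Isola at position 4): ranking walks positions 4-3-5-6-2-1, expanding outward from the peak — single-peaked.
Every ranking is single-peaked on this axis.

yes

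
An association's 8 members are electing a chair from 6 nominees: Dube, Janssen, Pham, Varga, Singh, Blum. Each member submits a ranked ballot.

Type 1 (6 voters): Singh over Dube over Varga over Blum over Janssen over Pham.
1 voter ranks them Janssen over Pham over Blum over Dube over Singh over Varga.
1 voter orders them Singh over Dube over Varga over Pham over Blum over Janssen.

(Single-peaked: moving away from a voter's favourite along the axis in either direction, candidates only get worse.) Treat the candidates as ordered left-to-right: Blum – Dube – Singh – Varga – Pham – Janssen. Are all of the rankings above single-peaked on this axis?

Axis positions: Blum=1, Dube=2, Singh=3, Varga=4, Pham=5, Janssen=6.
Type 1: ranking walks positions 3-2-4-1-6-5; Janssen is ranked above Pham even though Pham lies between Janssen and the peak Singh on the axis — preferences dip and rise again. Not single-peaked.
Type 2: ranking walks positions 6-5-1-2-3-4; Blum is ranked above Varga even though Varga lies between Blum and the peak Janssen on the axis — preferences dip and rise again. Not single-peaked.
Type 3 (peak Singh at position 3): ranking walks positions 3-2-4-5-1-6, expanding outward from the peak — single-peaked.
Type 1 violates single-peakedness, so the profile is not single-peaked on this axis.

no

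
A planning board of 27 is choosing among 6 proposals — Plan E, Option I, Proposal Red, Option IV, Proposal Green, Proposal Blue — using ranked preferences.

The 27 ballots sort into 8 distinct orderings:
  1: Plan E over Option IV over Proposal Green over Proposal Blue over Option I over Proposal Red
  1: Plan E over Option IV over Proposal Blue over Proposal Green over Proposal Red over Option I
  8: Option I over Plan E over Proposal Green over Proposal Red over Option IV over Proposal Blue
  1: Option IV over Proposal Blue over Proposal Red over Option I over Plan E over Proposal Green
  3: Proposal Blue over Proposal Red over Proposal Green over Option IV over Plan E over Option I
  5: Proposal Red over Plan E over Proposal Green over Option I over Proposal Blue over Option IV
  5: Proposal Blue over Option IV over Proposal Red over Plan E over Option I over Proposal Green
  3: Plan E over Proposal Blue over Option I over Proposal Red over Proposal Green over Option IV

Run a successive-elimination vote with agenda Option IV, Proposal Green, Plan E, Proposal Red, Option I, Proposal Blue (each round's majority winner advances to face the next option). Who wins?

Round 1: Option IV vs Proposal Green — 8–19, Proposal Green advances.
Round 2: Proposal Green vs Plan E — 3–24, Plan E advances.
Round 3: Plan E vs Proposal Red — 13–14, Proposal Red advances.
Round 4: Proposal Red vs Option I — 15–12, Proposal Red advances.
Round 5: Proposal Red vs Proposal Blue — 13–14, Proposal Blue advances.
Proposal Blue survives the agenda.

Proposal Blue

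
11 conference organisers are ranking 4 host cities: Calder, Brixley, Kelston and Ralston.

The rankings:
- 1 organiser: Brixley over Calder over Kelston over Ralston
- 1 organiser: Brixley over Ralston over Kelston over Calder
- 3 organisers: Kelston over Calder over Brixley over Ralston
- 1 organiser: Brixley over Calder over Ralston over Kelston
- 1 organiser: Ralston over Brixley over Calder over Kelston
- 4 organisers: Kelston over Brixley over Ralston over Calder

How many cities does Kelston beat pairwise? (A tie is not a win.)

3

Kelston against each rival (11 organisers):
Kelston vs Calder: Kelston is ranked higher on 1+3+4 = 8 ballots, Calder on 3. Kelston wins 8–3.
Kelston–Brixley: Kelston 7–4.
Kelston–Ralston: Kelston 8–3.
Kelston beats Calder, Brixley, Ralston — 3 pairwise wins.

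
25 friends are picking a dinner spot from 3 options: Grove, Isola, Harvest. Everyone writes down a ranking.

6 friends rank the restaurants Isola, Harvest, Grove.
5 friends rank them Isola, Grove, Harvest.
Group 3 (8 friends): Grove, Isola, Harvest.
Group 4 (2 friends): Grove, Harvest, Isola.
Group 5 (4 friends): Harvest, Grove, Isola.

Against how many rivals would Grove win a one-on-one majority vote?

Grove against each rival (25 friends):
Grove vs Isola: Grove wins 14–11.
Grove vs Harvest: 5+8+2 = 15 for Grove, 10 for Harvest — Grove by 15–10.
Grove beats Isola, Harvest — 2 pairwise wins.

2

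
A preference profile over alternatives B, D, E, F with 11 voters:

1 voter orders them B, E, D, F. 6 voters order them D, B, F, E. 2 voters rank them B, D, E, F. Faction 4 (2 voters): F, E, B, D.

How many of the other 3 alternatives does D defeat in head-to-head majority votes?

D against each rival (11 voters):
D vs B: 6 to 5, D.
D vs E: 6+2 = 8 for D, 3 for E — D by 8–3.
D vs F: D wins 9–2.
D beats B, E, F — 3 pairwise wins.

3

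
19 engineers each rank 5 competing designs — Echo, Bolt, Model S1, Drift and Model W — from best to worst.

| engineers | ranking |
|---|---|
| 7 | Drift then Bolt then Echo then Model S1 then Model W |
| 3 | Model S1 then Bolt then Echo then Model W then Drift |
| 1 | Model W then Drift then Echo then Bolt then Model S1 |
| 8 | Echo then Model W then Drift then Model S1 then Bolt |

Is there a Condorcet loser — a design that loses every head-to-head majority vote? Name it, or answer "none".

none

Head-to-head results (19 engineers):
Echo vs Bolt: Bolt, 10–9.
Echo vs Model S1: Echo, 16–3.
Echo vs Drift: Echo is ranked higher on 3+8 = 11 ballots, Drift on 8. Echo wins 11–8.
Echo vs Model W: 7+3+8 = 18 for Echo, 1 for Model W — Echo by 18–1.
Bolt vs Model S1: 7+1 = 8 for Bolt, 11 for Model S1 — Model S1 by 11–8.
Bolt vs Drift: Drift wins 16–3.
Bolt vs Model W: 7+3 = 10 for Bolt, 9 for Model W — Bolt by 10–9.
Model S1 vs Drift: 3 for Model S1, 16 for Drift — Drift by 16–3.
Model S1 vs Model W: Model S1 preferred on 7+3 = 10 ballots; Model S1 wins 10–9.
Drift vs Model W: 7 for Drift, 12 for Model W — Model W by 12–7.
Every design wins at least one matchup (Echo beats Model S1; Bolt beats Echo; Model S1 beats Bolt; Drift beats Bolt; Model W beats Drift), so there is no Condorcet loser.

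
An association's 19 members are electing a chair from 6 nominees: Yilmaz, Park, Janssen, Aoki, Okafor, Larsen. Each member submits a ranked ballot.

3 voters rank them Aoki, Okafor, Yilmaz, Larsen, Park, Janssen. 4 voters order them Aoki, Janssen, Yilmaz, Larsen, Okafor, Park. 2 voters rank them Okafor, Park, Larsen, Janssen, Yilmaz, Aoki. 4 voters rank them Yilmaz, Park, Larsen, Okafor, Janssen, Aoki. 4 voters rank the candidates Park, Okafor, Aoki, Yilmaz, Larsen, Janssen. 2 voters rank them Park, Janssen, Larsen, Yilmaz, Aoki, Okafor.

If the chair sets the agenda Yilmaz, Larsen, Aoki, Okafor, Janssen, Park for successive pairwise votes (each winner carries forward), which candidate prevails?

Round 1: Yilmaz vs Larsen — 15–4, Yilmaz advances.
Round 2: Yilmaz vs Aoki — 8–11, Aoki advances.
Round 3: Aoki vs Okafor — 9–10, Okafor advances.
Round 4: Okafor vs Janssen — 13–6, Okafor advances.
Round 5: Okafor vs Park — 9–10, Park advances.
The agenda winner is Park.

Park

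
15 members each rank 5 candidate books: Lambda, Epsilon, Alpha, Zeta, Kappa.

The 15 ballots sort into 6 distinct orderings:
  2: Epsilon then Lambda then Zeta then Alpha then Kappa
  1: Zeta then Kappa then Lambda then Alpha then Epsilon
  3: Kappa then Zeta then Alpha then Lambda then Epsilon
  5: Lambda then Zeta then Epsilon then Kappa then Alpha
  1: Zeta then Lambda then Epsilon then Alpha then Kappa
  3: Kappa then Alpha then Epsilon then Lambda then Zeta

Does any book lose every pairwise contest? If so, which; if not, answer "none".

Head-to-head results (15 members):
Lambda vs Epsilon: Lambda, 10–5.
Lambda vs Alpha: Lambda, 9–6.
Lambda vs Zeta: Lambda is ranked higher on 2+5+3 = 10 ballots, Zeta on 5. Lambda wins 10–5.
Lambda vs Kappa: Lambda, 8–7.
Epsilon vs Alpha: Epsilon wins 8–7.
Epsilon–Zeta: Zeta 10–5.
Epsilon vs Kappa: Epsilon wins 8–7.
Alpha vs Zeta: Zeta wins 12–3.
Alpha vs Kappa: Kappa, 12–3.
Zeta vs Kappa: Zeta, 9–6.
Only Alpha has no wins; Alpha is the Condorcet loser.

Alpha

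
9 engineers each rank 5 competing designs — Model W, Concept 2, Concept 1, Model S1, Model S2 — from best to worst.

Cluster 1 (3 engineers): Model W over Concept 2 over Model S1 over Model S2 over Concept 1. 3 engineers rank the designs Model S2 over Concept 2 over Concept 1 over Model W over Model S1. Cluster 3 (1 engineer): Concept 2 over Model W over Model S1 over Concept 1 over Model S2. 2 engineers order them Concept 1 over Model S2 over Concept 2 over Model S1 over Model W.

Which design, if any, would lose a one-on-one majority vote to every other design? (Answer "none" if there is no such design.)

Pairwise majorities:
Model W–Concept 2: Concept 2 6–3.
Model W vs Concept 1: Model W is ranked higher on 3+1 = 4 ballots, Concept 1 on 5. Concept 1 wins 5–4.
Model W vs Model S1: 7 to 2, Model W.
Model W vs Model S2: Model W preferred on 3+1 = 4 ballots; Model S2 wins 5–4.
Concept 2 vs Concept 1: Concept 2 is ranked higher on 3+3+1 = 7 ballots, Concept 1 on 2. Concept 2 wins 7–2.
Concept 2 vs Model S1: Concept 2 preferred on 3+3+1+2 = 9 ballots; Concept 2 wins 9–0.
Concept 2 vs Model S2: 3+1 = 4 for Concept 2, 5 for Model S2 — Model S2 by 5–4.
Concept 1 vs Model S1: Concept 1 wins 5–4.
Concept 1–Model S2: Model S2 6–3.
Model S1 vs Model S2: Model S1 is ranked higher on 3+1 = 4 ballots, Model S2 on 5. Model S2 wins 5–4.
Model S1 is beaten in every head-to-head and is the Condorcet loser.

Model S1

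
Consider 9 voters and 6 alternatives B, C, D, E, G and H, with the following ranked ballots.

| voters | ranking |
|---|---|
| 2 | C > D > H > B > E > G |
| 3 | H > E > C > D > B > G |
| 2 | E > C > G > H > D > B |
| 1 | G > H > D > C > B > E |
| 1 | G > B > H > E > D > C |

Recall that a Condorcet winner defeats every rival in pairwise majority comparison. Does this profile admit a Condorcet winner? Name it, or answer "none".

Head-to-head results (9 voters):
B vs C: B preferred on 1 ballot; C wins 8–1.
B vs D: 1 for B, 8 for D — D by 8–1.
B vs E: B preferred on 2+1+1 = 4 ballots; E wins 5–4.
B vs G: B is ranked higher on 2+3 = 5 ballots, G on 4. B wins 5–4.
B vs H: B is ranked higher on 1 ballot, H on 8. H wins 8–1.
C vs D: 7 to 2, C.
C vs E: 2+1 = 3 for C, 6 for E — E by 6–3.
C vs G: 7 to 2, C.
C vs H: C preferred on 2+2 = 4 ballots; H wins 5–4.
D vs E: 2+1 = 3 for D, 6 for E — E by 6–3.
D vs G: D is ranked higher on 2+3 = 5 ballots, G on 4. D wins 5–4.
D vs H: 2 for D, 7 for H — H by 7–2.
E vs G: 2+3+2 = 7 for E, 2 for G — E by 7–2.
E vs H: E is ranked higher on 2 ballots, H on 7. H wins 7–2.
G vs H: G preferred on 2+1+1 = 4 ballots; H wins 5–4.
H wins every pairwise contest, so H is the Condorcet winner.

H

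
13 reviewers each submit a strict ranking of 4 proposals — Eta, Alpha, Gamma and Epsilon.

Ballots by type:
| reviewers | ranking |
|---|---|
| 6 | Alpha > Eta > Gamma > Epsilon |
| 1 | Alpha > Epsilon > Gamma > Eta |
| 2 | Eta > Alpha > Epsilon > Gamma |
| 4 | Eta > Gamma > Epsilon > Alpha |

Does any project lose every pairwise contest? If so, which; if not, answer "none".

Pairwise majorities:
Eta vs Alpha: Alpha, 7–6.
Eta–Gamma: Eta 12–1.
Eta–Epsilon: Eta 12–1.
Alpha vs Gamma: Alpha preferred on 6+1+2 = 9 ballots; Alpha wins 9–4.
Alpha vs Epsilon: 9 to 4, Alpha.
Gamma vs Epsilon: 10 to 3, Gamma.
Only Epsilon has no wins; Epsilon is the Condorcet loser.

Epsilon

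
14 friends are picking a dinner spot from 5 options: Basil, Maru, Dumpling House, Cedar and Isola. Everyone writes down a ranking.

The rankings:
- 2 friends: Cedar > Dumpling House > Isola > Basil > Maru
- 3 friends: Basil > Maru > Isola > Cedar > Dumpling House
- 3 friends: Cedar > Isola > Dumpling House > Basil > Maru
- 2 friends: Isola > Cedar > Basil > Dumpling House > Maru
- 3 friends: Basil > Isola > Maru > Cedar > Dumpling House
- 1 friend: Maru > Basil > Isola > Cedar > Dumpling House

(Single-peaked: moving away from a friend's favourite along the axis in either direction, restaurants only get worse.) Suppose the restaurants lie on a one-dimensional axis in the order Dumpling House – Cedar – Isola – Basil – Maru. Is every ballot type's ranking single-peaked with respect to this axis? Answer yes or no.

Axis positions: Dumpling House=1, Cedar=2, Isola=3, Basil=4, Maru=5.
Ballot type 1 (peak Cedar at position 2): ranking walks positions 2-1-3-4-5, expanding outward from the peak — single-peaked.
Ballot type 2 (peak Basil at position 4): ranking walks positions 4-5-3-2-1, expanding outward from the peak — single-peaked.
Ballot type 3 (peak Cedar at position 2): ranking walks positions 2-3-1-4-5, expanding outward from the peak — single-peaked.
Ballot type 4 (peak Isola at position 3): ranking walks positions 3-2-4-1-5, expanding outward from the peak — single-peaked.
Ballot type 5 (peak Basil at position 4): ranking walks positions 4-3-5-2-1, expanding outward from the peak — single-peaked.
Ballot type 6 (peak Maru at position 5): ranking walks positions 5-4-3-2-1, expanding outward from the peak — single-peaked.
Every ranking is single-peaked on this axis.

yes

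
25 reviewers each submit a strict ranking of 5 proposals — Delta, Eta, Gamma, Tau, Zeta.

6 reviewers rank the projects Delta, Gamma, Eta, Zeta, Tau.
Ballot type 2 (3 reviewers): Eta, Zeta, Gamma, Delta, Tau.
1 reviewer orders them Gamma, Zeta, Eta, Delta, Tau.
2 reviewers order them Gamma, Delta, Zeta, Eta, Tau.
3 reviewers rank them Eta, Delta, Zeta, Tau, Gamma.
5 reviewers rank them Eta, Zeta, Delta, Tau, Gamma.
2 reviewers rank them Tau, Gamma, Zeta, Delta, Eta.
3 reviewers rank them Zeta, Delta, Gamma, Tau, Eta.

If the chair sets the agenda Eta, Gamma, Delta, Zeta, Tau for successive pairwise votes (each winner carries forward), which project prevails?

Zeta

Round 1: Eta vs Gamma — 11–14, Gamma advances.
Round 2: Gamma vs Delta — 8–17, Delta advances.
Round 3: Delta vs Zeta — 11–14, Zeta advances.
Round 4: Zeta vs Tau — 23–2, Zeta advances.
The agenda winner is Zeta.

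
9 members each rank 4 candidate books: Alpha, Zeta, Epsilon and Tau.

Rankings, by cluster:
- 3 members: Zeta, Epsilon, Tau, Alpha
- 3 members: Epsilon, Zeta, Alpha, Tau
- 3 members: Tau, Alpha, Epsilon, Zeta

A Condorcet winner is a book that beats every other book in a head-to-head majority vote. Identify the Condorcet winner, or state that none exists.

Epsilon

Head-to-head results (9 members):
Alpha–Zeta: Zeta 6–3.
Alpha–Epsilon: Epsilon 6–3.
Alpha–Tau: Tau 6–3.
Zeta vs Epsilon: Epsilon, 6–3.
Zeta vs Tau: Zeta, 6–3.
Epsilon–Tau: Epsilon 6–3.
Epsilon defeats every rival head-to-head and is the Condorcet winner.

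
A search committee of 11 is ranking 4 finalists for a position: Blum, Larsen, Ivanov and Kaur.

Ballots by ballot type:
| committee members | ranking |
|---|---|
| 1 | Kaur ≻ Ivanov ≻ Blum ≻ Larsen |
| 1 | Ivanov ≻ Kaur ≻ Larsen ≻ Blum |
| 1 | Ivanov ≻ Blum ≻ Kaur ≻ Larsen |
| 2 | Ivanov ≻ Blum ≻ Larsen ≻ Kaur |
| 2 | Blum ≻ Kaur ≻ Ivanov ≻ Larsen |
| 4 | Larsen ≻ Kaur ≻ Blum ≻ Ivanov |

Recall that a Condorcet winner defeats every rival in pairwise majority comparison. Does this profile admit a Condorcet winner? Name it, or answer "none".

none

Head-to-head results (11 committee members):
Blum vs Larsen: 6 to 5, Blum.
Blum vs Ivanov: 2+4 = 6 for Blum, 5 for Ivanov — Blum by 6–5.
Blum vs Kaur: Kaur, 6–5.
Larsen vs Ivanov: Ivanov, 7–4.
Larsen vs Kaur: 6 to 5, Larsen.
Ivanov–Kaur: Kaur 7–4.
No candidate is unbeaten: Blum loses to Kaur; Larsen loses to Blum; Ivanov loses to Blum; Kaur loses to Larsen. In particular Blum → Larsen → Kaur → Blum is a majority cycle — no Condorcet winner exists.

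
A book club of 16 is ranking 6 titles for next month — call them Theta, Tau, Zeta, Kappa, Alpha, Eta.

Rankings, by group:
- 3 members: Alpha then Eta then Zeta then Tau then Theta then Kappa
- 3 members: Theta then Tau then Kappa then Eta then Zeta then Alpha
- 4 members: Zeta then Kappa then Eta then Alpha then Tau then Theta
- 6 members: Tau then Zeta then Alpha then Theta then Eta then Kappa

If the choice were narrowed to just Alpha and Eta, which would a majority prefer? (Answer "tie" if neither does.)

Alpha

Ballots ranking Alpha above Eta: 3 + 6 = 9.
Ballots ranking Eta above Alpha: 16 − 9 = 7.
Alpha wins the head-to-head 9–7.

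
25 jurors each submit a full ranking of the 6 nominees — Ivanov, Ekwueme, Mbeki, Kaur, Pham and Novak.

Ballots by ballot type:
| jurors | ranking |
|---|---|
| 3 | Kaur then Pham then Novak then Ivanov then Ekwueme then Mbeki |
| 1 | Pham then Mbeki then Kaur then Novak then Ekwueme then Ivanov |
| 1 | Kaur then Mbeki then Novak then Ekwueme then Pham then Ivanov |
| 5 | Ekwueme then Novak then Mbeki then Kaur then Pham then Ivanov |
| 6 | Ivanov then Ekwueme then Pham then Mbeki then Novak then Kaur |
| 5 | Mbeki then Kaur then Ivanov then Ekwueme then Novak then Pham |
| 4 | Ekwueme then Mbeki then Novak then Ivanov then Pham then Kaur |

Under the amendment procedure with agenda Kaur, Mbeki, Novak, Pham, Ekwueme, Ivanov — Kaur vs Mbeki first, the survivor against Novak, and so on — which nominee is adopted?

Round 1: Kaur vs Mbeki — 4–21, Mbeki advances.
Round 2: Mbeki vs Novak — 17–8, Mbeki advances.
Round 3: Mbeki vs Pham — 15–10, Mbeki advances.
Round 4: Mbeki vs Ekwueme — 7–18, Ekwueme advances.
Round 5: Ekwueme vs Ivanov — 11–14, Ivanov advances.
Ivanov survives the agenda.

Ivanov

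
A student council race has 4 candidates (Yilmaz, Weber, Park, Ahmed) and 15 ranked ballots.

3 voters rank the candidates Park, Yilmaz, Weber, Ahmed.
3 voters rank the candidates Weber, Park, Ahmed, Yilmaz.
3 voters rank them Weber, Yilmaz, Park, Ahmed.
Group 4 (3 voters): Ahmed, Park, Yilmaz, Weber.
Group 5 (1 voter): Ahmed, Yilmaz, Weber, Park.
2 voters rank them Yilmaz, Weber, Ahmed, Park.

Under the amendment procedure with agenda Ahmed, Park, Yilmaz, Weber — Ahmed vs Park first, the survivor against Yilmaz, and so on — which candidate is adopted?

Weber

Round 1: Ahmed vs Park — 6–9, Park advances.
Round 2: Park vs Yilmaz — 9–6, Park advances.
Round 3: Park vs Weber — 6–9, Weber advances.
Weber survives the agenda.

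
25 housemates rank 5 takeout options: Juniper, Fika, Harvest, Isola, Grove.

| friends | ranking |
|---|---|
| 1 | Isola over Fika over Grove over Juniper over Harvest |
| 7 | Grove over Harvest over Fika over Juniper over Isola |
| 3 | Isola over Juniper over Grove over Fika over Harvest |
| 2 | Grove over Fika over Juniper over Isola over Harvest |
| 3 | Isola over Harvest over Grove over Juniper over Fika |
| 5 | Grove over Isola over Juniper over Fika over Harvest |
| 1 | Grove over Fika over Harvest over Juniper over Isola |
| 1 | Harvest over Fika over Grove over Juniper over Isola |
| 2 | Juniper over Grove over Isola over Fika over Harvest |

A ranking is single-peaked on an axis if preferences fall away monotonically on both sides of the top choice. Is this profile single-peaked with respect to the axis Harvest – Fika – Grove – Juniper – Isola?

Axis positions: Harvest=1, Fika=2, Grove=3, Juniper=4, Isola=5.
Group 1: ranking walks positions 5-2-3-4-1; Fika is ranked above Juniper even though Juniper lies between Fika and the peak Isola on the axis — preferences dip and rise again. Not single-peaked.
Group 2: ranking walks positions 3-1-2-4-5; Harvest is ranked above Fika even though Fika lies between Harvest and the peak Grove on the axis — preferences dip and rise again. Not single-peaked.
Group 3 (peak Isola at position 5): ranking walks positions 5-4-3-2-1, expanding outward from the peak — single-peaked.
Group 4 (peak Grove at position 3): ranking walks positions 3-2-4-5-1, expanding outward from the peak — single-peaked.
Group 5: ranking walks positions 5-1-3-4-2; Harvest is ranked above Juniper even though Juniper lies between Harvest and the peak Isola on the axis — preferences dip and rise again. Not single-peaked.
Group 6: ranking walks positions 3-5-4-2-1; Isola is ranked above Juniper even though Juniper lies between Isola and the peak Grove on the axis — preferences dip and rise again. Not single-peaked.
Group 7 (peak Grove at position 3): ranking walks positions 3-2-1-4-5, expanding outward from the peak — single-peaked.
Group 8 (peak Harvest at position 1): ranking walks positions 1-2-3-4-5, expanding outward from the peak — single-peaked.
Group 9 (peak Juniper at position 4): ranking walks positions 4-3-5-2-1, expanding outward from the peak — single-peaked.
Group 1 violates single-peakedness, so the profile is not single-peaked on this axis.

no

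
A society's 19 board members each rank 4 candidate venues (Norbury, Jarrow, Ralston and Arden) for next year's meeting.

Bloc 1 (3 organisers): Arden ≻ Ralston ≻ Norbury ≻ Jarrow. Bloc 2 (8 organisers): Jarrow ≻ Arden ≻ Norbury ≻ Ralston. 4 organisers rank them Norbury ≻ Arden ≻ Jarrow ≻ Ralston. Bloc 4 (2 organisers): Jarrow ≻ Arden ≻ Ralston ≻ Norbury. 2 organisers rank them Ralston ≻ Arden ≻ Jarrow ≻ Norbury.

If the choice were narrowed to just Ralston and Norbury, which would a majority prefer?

Norbury

Ballots ranking Ralston above Norbury: 3 + 2 + 2 = 7.
Ballots ranking Norbury above Ralston: 19 − 7 = 12.
Norbury wins the head-to-head 12–7.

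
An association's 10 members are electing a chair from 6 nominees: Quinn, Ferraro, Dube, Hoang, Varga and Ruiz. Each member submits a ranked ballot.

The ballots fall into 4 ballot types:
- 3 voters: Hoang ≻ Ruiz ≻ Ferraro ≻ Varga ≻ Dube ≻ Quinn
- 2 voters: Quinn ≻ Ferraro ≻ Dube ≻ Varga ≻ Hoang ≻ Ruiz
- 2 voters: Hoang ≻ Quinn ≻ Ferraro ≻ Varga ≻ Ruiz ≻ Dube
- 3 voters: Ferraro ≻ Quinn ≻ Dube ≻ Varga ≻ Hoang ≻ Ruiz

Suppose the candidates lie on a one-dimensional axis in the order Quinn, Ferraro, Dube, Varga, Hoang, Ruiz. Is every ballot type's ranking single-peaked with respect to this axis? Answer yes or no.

Axis positions: Quinn=1, Ferraro=2, Dube=3, Varga=4, Hoang=5, Ruiz=6.
Ballot type 1: ranking walks positions 5-6-2-4-3-1; Ferraro is ranked above Varga even though Varga lies between Ferraro and the peak Hoang on the axis — preferences dip and rise again. Not single-peaked.
Ballot type 2 (peak Quinn at position 1): ranking walks positions 1-2-3-4-5-6, expanding outward from the peak — single-peaked.
Ballot type 3: ranking walks positions 5-1-2-4-6-3; Quinn is ranked above Varga even though Varga lies between Quinn and the peak Hoang on the axis — preferences dip and rise again. Not single-peaked.
Ballot type 4 (peak Ferraro at position 2): ranking walks positions 2-1-3-4-5-6, expanding outward from the peak — single-peaked.
Ballot type 1 violates single-peakedness, so the profile is not single-peaked on this axis.

no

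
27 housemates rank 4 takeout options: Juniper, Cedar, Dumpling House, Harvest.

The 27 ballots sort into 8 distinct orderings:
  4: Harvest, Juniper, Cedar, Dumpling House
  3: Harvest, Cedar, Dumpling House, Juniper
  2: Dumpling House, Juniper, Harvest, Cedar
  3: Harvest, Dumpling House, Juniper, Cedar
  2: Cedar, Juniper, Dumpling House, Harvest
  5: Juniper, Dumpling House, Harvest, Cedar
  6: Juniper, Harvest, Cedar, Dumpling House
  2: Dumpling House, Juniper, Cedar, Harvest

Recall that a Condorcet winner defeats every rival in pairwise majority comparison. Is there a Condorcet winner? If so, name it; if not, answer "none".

Juniper

Pairwise majorities:
Juniper–Cedar: Juniper 22–5.
Juniper–Dumpling House: Juniper 17–10.
Juniper vs Harvest: Juniper wins 17–10.
Cedar vs Dumpling House: Cedar wins 15–12.
Cedar–Harvest: Harvest 23–4.
Dumpling House–Harvest: Harvest 16–11.
Only Juniper has no losses; Juniper is the Condorcet winner.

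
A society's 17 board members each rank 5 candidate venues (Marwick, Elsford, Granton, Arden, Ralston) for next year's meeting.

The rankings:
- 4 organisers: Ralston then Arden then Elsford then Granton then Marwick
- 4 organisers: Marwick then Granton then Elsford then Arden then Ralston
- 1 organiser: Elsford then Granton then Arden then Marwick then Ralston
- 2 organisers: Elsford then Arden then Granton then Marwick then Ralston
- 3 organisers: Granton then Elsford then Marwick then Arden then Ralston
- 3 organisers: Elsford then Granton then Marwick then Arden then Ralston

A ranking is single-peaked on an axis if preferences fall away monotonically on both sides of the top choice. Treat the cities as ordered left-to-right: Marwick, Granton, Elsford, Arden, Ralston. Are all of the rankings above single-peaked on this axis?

yes

Axis positions: Marwick=1, Granton=2, Elsford=3, Arden=4, Ralston=5.
Type 1 (peak Ralston at position 5): ranking walks positions 5-4-3-2-1, expanding outward from the peak — single-peaked.
Type 2 (peak Marwick at position 1): ranking walks positions 1-2-3-4-5, expanding outward from the peak — single-peaked.
Type 3 (peak Elsford at position 3): ranking walks positions 3-2-4-1-5, expanding outward from the peak — single-peaked.
Type 4 (peak Elsford at position 3): ranking walks positions 3-4-2-1-5, expanding outward from the peak — single-peaked.
Type 5 (peak Granton at position 2): ranking walks positions 2-3-1-4-5, expanding outward from the peak — single-peaked.
Type 6 (peak Elsford at position 3): ranking walks positions 3-2-1-4-5, expanding outward from the peak — single-peaked.
Every ranking is single-peaked on this axis.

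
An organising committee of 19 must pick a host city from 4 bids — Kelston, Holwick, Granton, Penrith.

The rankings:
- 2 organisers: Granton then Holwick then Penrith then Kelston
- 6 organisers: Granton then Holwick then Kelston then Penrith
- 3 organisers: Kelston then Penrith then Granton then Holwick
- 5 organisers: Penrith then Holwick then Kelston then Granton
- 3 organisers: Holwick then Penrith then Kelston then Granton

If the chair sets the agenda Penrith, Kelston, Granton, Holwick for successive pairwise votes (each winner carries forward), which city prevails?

Holwick

Round 1: Penrith vs Kelston — 10–9, Penrith advances.
Round 2: Penrith vs Granton — 11–8, Penrith advances.
Round 3: Penrith vs Holwick — 8–11, Holwick advances.
The agenda winner is Holwick.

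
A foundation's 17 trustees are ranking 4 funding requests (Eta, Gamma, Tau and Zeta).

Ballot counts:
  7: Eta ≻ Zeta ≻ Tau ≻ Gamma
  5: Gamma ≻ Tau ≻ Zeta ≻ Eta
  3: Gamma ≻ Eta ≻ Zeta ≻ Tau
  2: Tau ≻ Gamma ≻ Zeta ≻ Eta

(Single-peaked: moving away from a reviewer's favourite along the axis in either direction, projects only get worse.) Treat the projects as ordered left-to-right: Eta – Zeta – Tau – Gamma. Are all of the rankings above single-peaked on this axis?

Axis positions: Eta=1, Zeta=2, Tau=3, Gamma=4.
Type 1 (peak Eta at position 1): ranking walks positions 1-2-3-4, expanding outward from the peak — single-peaked.
Type 2 (peak Gamma at position 4): ranking walks positions 4-3-2-1, expanding outward from the peak — single-peaked.
Type 3: ranking walks positions 4-1-2-3; Eta is ranked above Tau even though Tau lies between Eta and the peak Gamma on the axis — preferences dip and rise again. Not single-peaked.
Type 4 (peak Tau at position 3): ranking walks positions 3-4-2-1, expanding outward from the peak — single-peaked.
Type 3 violates single-peakedness, so the profile is not single-peaked on this axis.

no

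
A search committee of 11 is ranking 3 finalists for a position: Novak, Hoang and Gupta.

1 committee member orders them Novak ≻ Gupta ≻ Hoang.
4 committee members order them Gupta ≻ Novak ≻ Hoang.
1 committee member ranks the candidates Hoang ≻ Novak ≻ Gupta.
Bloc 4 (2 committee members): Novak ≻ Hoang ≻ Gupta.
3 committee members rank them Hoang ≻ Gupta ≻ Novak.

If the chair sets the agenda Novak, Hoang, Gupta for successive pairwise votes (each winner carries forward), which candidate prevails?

Gupta

Round 1: Novak vs Hoang — 7–4, Novak advances.
Round 2: Novak vs Gupta — 4–7, Gupta advances.
Gupta survives the agenda.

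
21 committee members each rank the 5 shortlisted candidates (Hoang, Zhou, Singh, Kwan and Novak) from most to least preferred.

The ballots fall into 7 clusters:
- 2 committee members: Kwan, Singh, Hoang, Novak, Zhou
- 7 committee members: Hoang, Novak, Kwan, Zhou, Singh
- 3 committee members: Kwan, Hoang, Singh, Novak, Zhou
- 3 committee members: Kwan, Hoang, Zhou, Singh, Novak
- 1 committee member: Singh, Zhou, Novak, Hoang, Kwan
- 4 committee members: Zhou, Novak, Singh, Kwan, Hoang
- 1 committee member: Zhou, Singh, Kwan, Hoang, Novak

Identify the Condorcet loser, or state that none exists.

Pairwise majorities:
Hoang–Zhou: Hoang 15–6.
Hoang–Singh: Hoang 13–8.
Hoang vs Kwan: Hoang is ranked higher on 7+1 = 8 ballots, Kwan on 13. Kwan wins 13–8.
Hoang vs Novak: Hoang, 16–5.
Zhou vs Singh: Zhou, 15–6.
Zhou vs Kwan: Kwan wins 15–6.
Zhou–Novak: Novak 12–9.
Singh–Kwan: Kwan 15–6.
Singh–Novak: Novak 11–10.
Kwan vs Novak: Kwan is ranked higher on 2+3+3+1 = 9 ballots, Novak on 12. Novak wins 12–9.
Only Singh has no wins; Singh is the Condorcet loser.

Singh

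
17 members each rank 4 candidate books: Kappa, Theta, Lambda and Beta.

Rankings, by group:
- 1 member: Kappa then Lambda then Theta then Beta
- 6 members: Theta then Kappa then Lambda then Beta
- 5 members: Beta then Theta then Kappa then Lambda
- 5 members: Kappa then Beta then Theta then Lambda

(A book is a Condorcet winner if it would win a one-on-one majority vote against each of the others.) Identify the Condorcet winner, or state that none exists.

Pairwise majorities:
Kappa vs Theta: 6 to 11, Theta.
Kappa vs Lambda: Kappa is ranked higher on 1+6+5+5 = 17 ballots, Lambda on 0. Kappa wins 17–0.
Kappa–Beta: Kappa 12–5.
Theta vs Lambda: Theta preferred on 6+5+5 = 16 ballots; Theta wins 16–1.
Theta vs Beta: Theta is ranked higher on 1+6 = 7 ballots, Beta on 10. Beta wins 10–7.
Lambda–Beta: Beta 10–7.
No book is unbeaten: Kappa loses to Theta; Theta loses to Beta; Lambda loses to Kappa; Beta loses to Kappa. In particular Kappa beats Beta beats Theta beats Kappa is a majority cycle — no Condorcet winner exists.

none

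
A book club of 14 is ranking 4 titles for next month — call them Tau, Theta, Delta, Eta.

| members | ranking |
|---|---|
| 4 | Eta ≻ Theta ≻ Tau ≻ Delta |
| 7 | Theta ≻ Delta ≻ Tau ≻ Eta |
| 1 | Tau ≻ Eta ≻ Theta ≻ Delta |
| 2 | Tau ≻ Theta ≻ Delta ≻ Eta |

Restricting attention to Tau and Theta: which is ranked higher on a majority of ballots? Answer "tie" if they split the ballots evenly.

Theta

Ballots ranking Tau above Theta: 1 + 2 = 3.
Ballots ranking Theta above Tau: 14 − 3 = 11.
Theta wins the head-to-head 11–3.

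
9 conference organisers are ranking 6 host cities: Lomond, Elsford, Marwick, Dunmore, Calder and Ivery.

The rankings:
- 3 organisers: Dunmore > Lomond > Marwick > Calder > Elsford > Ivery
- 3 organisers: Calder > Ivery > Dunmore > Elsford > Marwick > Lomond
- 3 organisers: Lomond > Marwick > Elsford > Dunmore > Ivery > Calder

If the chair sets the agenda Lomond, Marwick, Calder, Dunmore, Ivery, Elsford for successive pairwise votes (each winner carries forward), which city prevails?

Dunmore

Round 1: Lomond vs Marwick — 6–3, Lomond advances.
Round 2: Lomond vs Calder — 6–3, Lomond advances.
Round 3: Lomond vs Dunmore — 3–6, Dunmore advances.
Round 4: Dunmore vs Ivery — 6–3, Dunmore advances.
Round 5: Dunmore vs Elsford — 6–3, Dunmore advances.
Dunmore survives the agenda.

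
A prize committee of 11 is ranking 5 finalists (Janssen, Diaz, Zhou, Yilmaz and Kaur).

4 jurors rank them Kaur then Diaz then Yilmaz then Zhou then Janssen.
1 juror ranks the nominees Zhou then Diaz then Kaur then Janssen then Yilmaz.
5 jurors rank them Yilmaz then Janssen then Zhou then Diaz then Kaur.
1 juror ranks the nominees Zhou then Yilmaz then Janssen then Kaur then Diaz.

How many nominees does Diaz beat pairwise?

Diaz against each rival (11 jurors):
Diaz vs Janssen: 5 to 6, Janssen.
Diaz vs Zhou: Zhou wins 7–4.
Diaz vs Yilmaz: Yilmaz, 6–5.
Diaz vs Kaur: 1+5 = 6 for Diaz, 5 for Kaur — Diaz by 6–5.
Diaz beats Kaur; loses to Janssen, Zhou, Yilmaz — 1 pairwise win.

1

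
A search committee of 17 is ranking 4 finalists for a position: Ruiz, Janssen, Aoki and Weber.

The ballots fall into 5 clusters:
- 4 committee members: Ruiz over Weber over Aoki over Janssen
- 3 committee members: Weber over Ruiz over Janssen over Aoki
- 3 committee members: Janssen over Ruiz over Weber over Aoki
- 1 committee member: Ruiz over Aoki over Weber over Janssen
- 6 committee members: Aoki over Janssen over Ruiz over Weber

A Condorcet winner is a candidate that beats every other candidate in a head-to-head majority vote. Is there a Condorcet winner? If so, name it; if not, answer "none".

none

Head-to-head results (17 committee members):
Ruiz vs Janssen: Ruiz is ranked higher on 4+3+1 = 8 ballots, Janssen on 9. Janssen wins 9–8.
Ruiz vs Aoki: 4+3+3+1 = 11 for Ruiz, 6 for Aoki — Ruiz by 11–6.
Ruiz vs Weber: Ruiz preferred on 4+3+1+6 = 14 ballots; Ruiz wins 14–3.
Janssen vs Aoki: Janssen preferred on 3+3 = 6 ballots; Aoki wins 11–6.
Janssen vs Weber: Janssen is ranked higher on 3+6 = 9 ballots, Weber on 8. Janssen wins 9–8.
Aoki vs Weber: Aoki is ranked higher on 1+6 = 7 ballots, Weber on 10. Weber wins 10–7.
Every candidate loses at least once (Ruiz loses to Janssen; Janssen loses to Aoki; Aoki loses to Ruiz; Weber loses to Ruiz). The majority relation contains the cycle Ruiz beats Aoki beats Janssen beats Ruiz, so there is no Condorcet winner.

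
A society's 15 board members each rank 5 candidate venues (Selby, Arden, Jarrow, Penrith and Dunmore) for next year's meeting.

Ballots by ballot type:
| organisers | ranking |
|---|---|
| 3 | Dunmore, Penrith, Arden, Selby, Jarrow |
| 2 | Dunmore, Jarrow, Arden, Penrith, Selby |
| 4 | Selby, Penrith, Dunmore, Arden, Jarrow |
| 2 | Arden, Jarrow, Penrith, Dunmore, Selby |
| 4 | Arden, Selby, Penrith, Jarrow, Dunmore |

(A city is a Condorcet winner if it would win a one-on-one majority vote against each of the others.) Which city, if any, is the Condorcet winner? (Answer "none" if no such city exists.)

Pairwise majorities:
Selby vs Arden: Arden, 11–4.
Selby–Jarrow: Selby 11–4.
Selby vs Penrith: Selby wins 8–7.
Selby vs Dunmore: Selby, 8–7.
Arden vs Jarrow: Arden wins 13–2.
Arden vs Penrith: Arden, 8–7.
Arden vs Dunmore: Dunmore wins 9–6.
Jarrow–Penrith: Penrith 11–4.
Jarrow–Dunmore: Dunmore 9–6.
Penrith vs Dunmore: Penrith, 10–5.
No city is unbeaten: Selby loses to Arden; Arden loses to Dunmore; Jarrow loses to Selby; Penrith loses to Selby; Dunmore loses to Selby. In particular Selby → Dunmore → Arden → Selby is a majority cycle — no Condorcet winner exists.

none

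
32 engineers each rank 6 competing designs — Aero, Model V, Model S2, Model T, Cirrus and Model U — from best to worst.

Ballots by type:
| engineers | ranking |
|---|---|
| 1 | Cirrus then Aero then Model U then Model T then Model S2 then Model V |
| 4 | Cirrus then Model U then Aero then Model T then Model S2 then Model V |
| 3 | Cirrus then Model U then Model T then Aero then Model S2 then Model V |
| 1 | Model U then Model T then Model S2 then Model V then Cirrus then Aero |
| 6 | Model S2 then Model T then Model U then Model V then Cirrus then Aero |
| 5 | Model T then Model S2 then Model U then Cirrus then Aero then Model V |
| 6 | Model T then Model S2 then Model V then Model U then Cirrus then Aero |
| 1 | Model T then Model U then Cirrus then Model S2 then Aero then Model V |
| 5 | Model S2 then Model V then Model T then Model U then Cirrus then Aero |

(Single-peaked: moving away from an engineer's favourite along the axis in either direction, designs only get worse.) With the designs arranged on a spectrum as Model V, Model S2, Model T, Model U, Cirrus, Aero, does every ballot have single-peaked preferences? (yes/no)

Axis positions: Model V=1, Model S2=2, Model T=3, Model U=4, Cirrus=5, Aero=6.
Type 1 (peak Cirrus at position 5): ranking walks positions 5-6-4-3-2-1, expanding outward from the peak — single-peaked.
Type 2 (peak Cirrus at position 5): ranking walks positions 5-4-6-3-2-1, expanding outward from the peak — single-peaked.
Type 3 (peak Cirrus at position 5): ranking walks positions 5-4-3-6-2-1, expanding outward from the peak — single-peaked.
Type 4 (peak Model U at position 4): ranking walks positions 4-3-2-1-5-6, expanding outward from the peak — single-peaked.
Type 5 (peak Model S2 at position 2): ranking walks positions 2-3-4-1-5-6, expanding outward from the peak — single-peaked.
Type 6 (peak Model T at position 3): ranking walks positions 3-2-4-5-6-1, expanding outward from the peak — single-peaked.
Type 7 (peak Model T at position 3): ranking walks positions 3-2-1-4-5-6, expanding outward from the peak — single-peaked.
Type 8 (peak Model T at position 3): ranking walks positions 3-4-5-2-6-1, expanding outward from the peak — single-peaked.
Type 9 (peak Model S2 at position 2): ranking walks positions 2-1-3-4-5-6, expanding outward from the peak — single-peaked.
Every ranking is single-peaked on this axis.

yes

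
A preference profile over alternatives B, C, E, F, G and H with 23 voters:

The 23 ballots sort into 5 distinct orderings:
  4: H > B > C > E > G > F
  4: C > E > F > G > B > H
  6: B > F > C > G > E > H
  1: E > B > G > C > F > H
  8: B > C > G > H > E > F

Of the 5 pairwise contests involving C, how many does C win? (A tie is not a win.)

C against each rival (23 voters):
C vs B: 4 for C, 19 for B — B by 19–4.
C vs E: C wins 22–1.
C vs F: C, 17–6.
C–G: C 22–1.
C vs H: 19 to 4, C.
C beats E, F, G, H; loses to B — 4 pairwise wins.

4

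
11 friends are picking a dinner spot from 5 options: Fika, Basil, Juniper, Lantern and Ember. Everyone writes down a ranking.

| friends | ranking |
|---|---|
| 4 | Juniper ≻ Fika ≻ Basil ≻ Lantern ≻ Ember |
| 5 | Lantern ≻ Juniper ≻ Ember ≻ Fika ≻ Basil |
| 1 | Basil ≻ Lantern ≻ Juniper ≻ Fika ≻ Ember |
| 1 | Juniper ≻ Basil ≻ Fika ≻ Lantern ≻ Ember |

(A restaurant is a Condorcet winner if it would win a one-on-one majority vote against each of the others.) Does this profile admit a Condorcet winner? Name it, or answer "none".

Head-to-head results (11 friends):
Fika vs Basil: Fika preferred on 4+5 = 9 ballots; Fika wins 9–2.
Fika vs Juniper: Juniper wins 11–0.
Fika vs Lantern: 5 to 6, Lantern.
Fika vs Ember: Fika, 6–5.
Basil vs Juniper: Juniper, 10–1.
Basil vs Lantern: 4+1+1 = 6 for Basil, 5 for Lantern — Basil by 6–5.
Basil vs Ember: 6 to 5, Basil.
Juniper vs Lantern: Lantern wins 6–5.
Juniper vs Ember: Juniper is ranked higher on 4+5+1+1 = 11 ballots, Ember on 0. Juniper wins 11–0.
Lantern vs Ember: 4+5+1+1 = 11 for Lantern, 0 for Ember — Lantern by 11–0.
Every restaurant loses at least once (Fika loses to Juniper; Basil loses to Fika; Juniper loses to Lantern; Lantern loses to Basil; Ember loses to Fika). The majority relation contains the cycle Fika > Basil > Lantern > Fika, so there is no Condorcet winner.

none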